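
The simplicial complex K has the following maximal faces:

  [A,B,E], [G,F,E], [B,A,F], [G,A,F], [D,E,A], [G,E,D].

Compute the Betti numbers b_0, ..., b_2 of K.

b_0 = 1, b_1 = 1, b_2 = 0.

Fix the vertex order A < B < D < E < F < G and write every simplex with vertices in increasing order. Then dim K = 2 and the simplices of K are:

  0-simplices (6): A, B, D, E, F, G
  1-simplices (12): AB, AD, AE, AF, AG, BE, BF, DE, DG, EF, EG, FG
  2-simplices (6): ABE, ABF, ADE, AFG, DEG, EFG

Hence C_0 ≅ Z^6, C_1 ≅ Z^12, C_2 ≅ Z^6.

∂_1: C_1 → C_0 maps an edge to its endpoints' difference, ∂[p,q] = q − p.
As a 6×12 matrix over Z this has rank 5, with invariant factors (1,1,1,1,1).

Boundary ∂_2: C_2 → C_1 acts by ∂[p,q,r] = [q,r] − [p,r] + [p,q]. For instance
  ∂ABF = BF − AF + AB,
  ∂AFG = FG − AG + AF.
As a 12×6 matrix over Z this has rank 6, with invariant factors (1,1,1,1,1,1).

Computing H_k = (kernel of ∂_k) / (image of ∂_{k+1}):

  H_0: rank C_0 − rank ∂_1 = 6 − 5 = 1, and the invariant factors of ∂_1 are all 1, so H_0 = Z.
  H_1: rank ker ∂_1 − rank ∂_2 = (12 − 5) − 6 = 1, and the invariant factors of ∂_2 are all 1, so H_1 = Z.
  H_2: rank ker ∂_2 − rank ∂_3 = (6 − 6) − 0 = 0, and there is no ∂_3, so H_2 = 0.

As a check, the Euler characteristic is 6 − 12 + 6 = 0, which agrees with 1 − 1 + 0 = 0.

Hence the Betti numbers are b_0 = 1, b_1 = 1, b_2 = 0.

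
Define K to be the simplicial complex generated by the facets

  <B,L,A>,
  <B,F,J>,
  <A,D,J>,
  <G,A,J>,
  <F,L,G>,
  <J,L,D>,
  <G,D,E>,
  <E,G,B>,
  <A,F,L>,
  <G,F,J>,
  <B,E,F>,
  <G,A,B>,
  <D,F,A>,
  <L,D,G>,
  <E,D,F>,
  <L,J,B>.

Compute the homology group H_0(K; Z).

Take the total order A < B < D < E < F < G < J < L on the vertex set. Then K (dimension 2) consists of the simplices:

  0-simplices (8): A, B, D, E, F, G, J, L
  1-simplices (24): AB, AD, AF, AG, AJ, AL, BE, BF, BG, BJ, BL, DE, DF, DG, DJ, DL, EF, EG, FG, FJ, FL, GJ, GL, JL
  2-simplices (16): ABG, ABL, ADF, ADJ, AFL, AGJ, BEF, BEG, BFJ, BJL, DEF, DEG, DGL, DJL, FGJ, FGL

giving chain groups C_0 ≅ Z^8, C_1 ≅ Z^24, C_2 ≅ Z^16.

The boundary map ∂_1: C_1 → C_0 maps an edge to its endpoints' difference, ∂[p,q] = q − p.
The 8×24 boundary matrix has rank 7 and Smith normal form diag(1,1,1,1,1,1,1).

The boundary map ∂_2: C_2 → C_1 maps a triangle to the signed sum of its edges. For instance
  ∂ADJ = DJ − AJ + AD,
  ∂BJL = JL − BL + BJ.
The resulting 24×16 matrix has rank 15, and its Smith normal form has invariant factors (1,1,1,1,1,1,1,1,1,1,1,1,1,1,1).

Reading off H_k = ker ∂_k / im ∂_{k+1}:

  H_0: rank C_0 − rank ∂_1 = 8 − 7 = 1, and the invariant factors of ∂_1 are all 1, so H_0 = Z.

(K is a triangulation of the torus T^2.)

H_0 = Z.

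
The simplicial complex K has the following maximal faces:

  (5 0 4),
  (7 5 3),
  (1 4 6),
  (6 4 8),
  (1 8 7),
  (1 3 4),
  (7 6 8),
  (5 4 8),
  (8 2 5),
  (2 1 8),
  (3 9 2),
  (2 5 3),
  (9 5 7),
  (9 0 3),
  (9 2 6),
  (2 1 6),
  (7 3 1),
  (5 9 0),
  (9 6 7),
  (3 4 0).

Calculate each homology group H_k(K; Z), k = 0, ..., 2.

We work with the vertex ordering 0 < 1 < 2 < 3 < 4 < 5 < 6 < 7 < 8 < 9. The simplices of K, each written with vertices in increasing order, are:

  0-simplices (10): [0], [1], [2], [3], [4], [5], [6], [7], [8], [9]
  1-simplices (30): (30 of them)
  2-simplices (20): (20 of them)

Hence C_0 ≅ Z^10, C_1 ≅ Z^30, C_2 ≅ Z^20.

Boundary ∂_1: C_1 → C_0 sends each edge [p,q] (with p < q) to q − p. For instance
  ∂[1,7] = [7] − [1].
The resulting 10×30 matrix has rank 9, and its Smith normal form has invariant factors (1,1,1,1,1,1,1,1,1).

The boundary map ∂_2: C_2 → C_1 sends each 2-simplex [p,q,r] to [q,r] − [p,r] + [p,q]. For instance
  ∂[6,7,9] = [7,9] − [6,9] + [6,7],
  ∂[1,3,4] = [3,4] − [1,4] + [1,3].
The 30×20 boundary matrix has rank 20 and Smith normal form diag(1,1,1,1,1,1,1,1,1,1,1,1,1,1,1,1,1,1,1,2).

Reading off H_k = ker ∂_k / im ∂_{k+1}:

  H_0: rank C_0 − rank ∂_1 = 10 − 9 = 1, and the invariant factors of ∂_1 are all 1, so H_0 ≅ Z.
  H_1: rank ker ∂_1 − rank ∂_2 = (30 − 9) − 20 = 1, and ∂_2 has invariant factor 2 > 1, so H_1 ≅ Z ⊕ Z/2.
  H_2: rank ker ∂_2 − rank ∂_3 = (20 − 20) − 0 = 0, and there is no ∂_3, so H_2 ≅ 0.

(K is a triangulation of the Klein bottle.)

H_0 = Z,  H_1 = Z ⊕ Z/2,  H_2 = 0.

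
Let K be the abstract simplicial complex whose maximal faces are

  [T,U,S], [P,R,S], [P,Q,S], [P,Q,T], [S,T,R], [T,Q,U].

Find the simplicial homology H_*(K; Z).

Fix the vertex order P < Q < R < S < T < U and write every simplex with vertices in increasing order. Then dim K = 2 and the simplices of K are:

  0-simplices (6): P, Q, R, S, T, U
  1-simplices (12): PQ, PR, PS, PT, QS, QT, QU, RS, RT, ST, SU, TU
  2-simplices (6): PQS, PQT, PRS, QTU, RST, STU

Hence C_0 ≅ Z^6, C_1 ≅ Z^12, C_2 ≅ Z^6.

Boundary ∂_1: C_1 → C_0 sends each edge [p,q] (with p < q) to q − p. For instance
  ∂PS = S − P.
As a 6×12 matrix over Z this has rank 5, with invariant factors (1,1,1,1,1).

The boundary map ∂_2: C_2 → C_1 sends each 2-simplex [p,q,r] to [q,r] − [p,r] + [p,q]. For instance
  ∂STU = TU − SU + ST,
  ∂PRS = RS − PS + PR.
The 12×6 boundary matrix has rank 6 and Smith normal form diag(1,1,1,1,1,1).

Now H_k = ker ∂_k / im ∂_{k+1}, so:

  H_0: rank C_0 − rank ∂_1 = 6 − 5 = 1, and the invariant factors of ∂_1 are all 1, so H_0 = Z.
  H_1: rank ker ∂_1 − rank ∂_2 = (12 − 5) − 6 = 1, and the invariant factors of ∂_2 are all 1, so H_1 = Z.
  H_2: rank ker ∂_2 − rank ∂_3 = (6 − 6) − 0 = 0, and there is no ∂_3, so H_2 = 0.

H_0 ≅ Z,  H_1 ≅ Z,  H_2 = 0.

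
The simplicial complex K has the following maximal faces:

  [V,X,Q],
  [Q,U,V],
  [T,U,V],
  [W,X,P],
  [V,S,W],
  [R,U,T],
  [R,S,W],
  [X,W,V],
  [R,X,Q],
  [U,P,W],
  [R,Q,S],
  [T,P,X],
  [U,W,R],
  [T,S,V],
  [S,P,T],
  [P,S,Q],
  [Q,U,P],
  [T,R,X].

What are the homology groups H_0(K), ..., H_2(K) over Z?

Take the total order P < Q < R < S < T < U < V < W < X on the vertex set. Then K (dimension 2) consists of the simplices:

  0-simplices (9): P, Q, R, S, T, U, V, W, X
  1-simplices (27): PQ, PS, PT, PU, PW, PX, QR, QS, QU, QV, QX, RS, RT, RU, RW, RX, ST, SV, SW, TU, TV, TX, UV, UW, VW, VX, WX
  2-simplices (18): PQS, PQU, PST, PTX, PUW, PWX, QRS, QRX, QUV, QVX, RSW, RTU, RTX, RUW, STV, SVW, TUV, VWX

Hence C_0 ≅ Z^9, C_1 ≅ Z^27, C_2 ≅ Z^18.

∂_1: C_1 → C_0 maps an edge to its endpoints' difference, ∂[p,q] = q − p. For instance
  ∂QS = S − Q.
The 9×27 boundary matrix has rank 8 and Smith normal form diag(1,1,1,1,1,1,1,1).

The boundary map ∂_2: C_2 → C_1 maps a triangle to the signed sum of its edges. For instance
  ∂QVX = VX − QX + QV,
  ∂PST = ST − PT + PS.
The 27×18 boundary matrix has rank 17 and Smith normal form diag(1,1,1,1,1,1,1,1,1,1,1,1,1,1,1,1,1).

Now H_k = ker ∂_k / im ∂_{k+1}, so:

  H_0: rank C_0 − rank ∂_1 = 9 − 8 = 1, and the invariant factors of ∂_1 are all 1, so H_0 ≅ Z.
  H_1: rank ker ∂_1 − rank ∂_2 = (27 − 8) − 17 = 2, and the invariant factors of ∂_2 are all 1, so H_1 ≅ Z^2.
  H_2: rank ker ∂_2 − rank ∂_3 = (18 − 17) − 0 = 1, and there is no ∂_3, so H_2 ≅ Z.

As a check, the Euler characteristic is 9 − 27 + 18 = 0, which agrees with 1 − 2 + 1 = 0.
(K is a triangulation of the torus T^2.)

H_0 ≅ Z,  H_1 ≅ Z^2,  H_2 ≅ Z.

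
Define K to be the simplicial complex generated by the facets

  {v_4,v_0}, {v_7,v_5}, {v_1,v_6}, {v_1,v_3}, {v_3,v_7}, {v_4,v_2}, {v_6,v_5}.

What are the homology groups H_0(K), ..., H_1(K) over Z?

Order the vertices as v_0 < v_1 < v_2 < v_3 < v_4 < v_5 < v_6 < v_7. Listing each simplex with vertices in this order, K has dimension 1 with simplices:

  0-simplices (8): [v_0], [v_1], [v_2], [v_3], [v_4], [v_5], [v_6], [v_7]
  1-simplices (7): [v_0,v_4], [v_1,v_3], [v_1,v_6], [v_2,v_4], [v_3,v_7], [v_5,v_6], [v_5,v_7]

Hence C_0 ≅ Z^8, C_1 ≅ Z^7.

∂_1: C_1 → C_0 sends each edge [p,q] (with p < q) to q − p.
The resulting 8×7 matrix has rank 6, and its Smith normal form has invariant factors (1,1,1,1,1,1).

Reading off H_k = ker ∂_k / im ∂_{k+1}:

  H_0: rank C_0 − rank ∂_1 = 8 − 6 = 2, and the invariant factors of ∂_1 are all 1, so H_0 = Z^2.
  H_1: rank ker ∂_1 − rank ∂_2 = (7 − 6) − 0 = 1, and there is no ∂_2, so H_1 = Z.

H_0 ≅ Z^2,  H_1 ≅ Z.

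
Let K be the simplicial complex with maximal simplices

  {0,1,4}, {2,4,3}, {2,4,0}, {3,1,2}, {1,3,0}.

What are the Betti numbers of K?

Fix the vertex order 0 < 1 < 2 < 3 < 4 and write every simplex with vertices in increasing order. Then dim K = 2 and the simplices of K are:

  0-simplices (5): [0], [1], [2], [3], [4]
  1-simplices (10): [0,1], [0,2], [0,3], [0,4], [1,2], [1,3], [1,4], [2,3], [2,4], [3,4]
  2-simplices (5): [0,1,3], [0,1,4], [0,2,4], [1,2,3], [2,3,4]

Hence C_0 ≅ Z^5, C_1 ≅ Z^10, C_2 ≅ Z^5.

Boundary ∂_1: C_1 → C_0 maps an edge to its endpoints' difference, ∂[p,q] = q − p. For instance
  ∂[1,3] = [3] − [1].
The 5×10 boundary matrix has rank 4 and Smith normal form diag(1,1,1,1).

∂_2: C_2 → C_1 sends each 2-simplex [p,q,r] to [q,r] − [p,r] + [p,q]. For instance
  ∂[1,2,3] = [2,3] − [1,3] + [1,2],
  ∂[0,2,4] = [2,4] − [0,4] + [0,2].
The 10×5 boundary matrix has rank 5 and Smith normal form diag(1,1,1,1,1).

Reading off H_k = ker ∂_k / im ∂_{k+1}:

  H_0: rank C_0 − rank ∂_1 = 5 − 4 = 1, and the invariant factors of ∂_1 are all 1, so H_0 ≅ Z.
  H_1: rank ker ∂_1 − rank ∂_2 = (10 − 4) − 5 = 1, and the invariant factors of ∂_2 are all 1, so H_1 ≅ Z.
  H_2: rank ker ∂_2 − rank ∂_3 = (5 − 5) − 0 = 0, and there is no ∂_3, so H_2 ≅ 0.

Hence the Betti numbers are b_0 = 1, b_1 = 1, b_2 = 0.

b_0 = 1, b_1 = 1, b_2 = 0.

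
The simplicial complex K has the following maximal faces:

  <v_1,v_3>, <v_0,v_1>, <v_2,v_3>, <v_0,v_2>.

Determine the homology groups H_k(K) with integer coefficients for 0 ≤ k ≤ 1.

H_0 ≅ Z,  H_1 ≅ Z.

We work with the vertex ordering v_0 < v_1 < v_2 < v_3. The simplices of K, each written with vertices in increasing order, are:

  0-simplices (4): [v_0], [v_1], [v_2], [v_3]
  1-simplices (4): [v_0,v_1], [v_0,v_2], [v_1,v_3], [v_2,v_3]

so the chain groups are C_0 ≅ Z^4, C_1 ≅ Z^4.

Boundary ∂_1: C_1 → C_0 sends each edge [p,q] (with p < q) to q − p.
The 4×4 boundary matrix has rank 3 and Smith normal form diag(1,1,1).

Now H_k = ker ∂_k / im ∂_{k+1}, so:

  H_0: rank C_0 − rank ∂_1 = 4 − 3 = 1, and the invariant factors of ∂_1 are all 1, so H_0 = Z.
  H_1: rank ker ∂_1 − rank ∂_2 = (4 − 3) − 0 = 1, and there is no ∂_2, so H_1 = Z.

As a check, the Euler characteristic is 4 − 4 = 0, which agrees with 1 − 1 = 0.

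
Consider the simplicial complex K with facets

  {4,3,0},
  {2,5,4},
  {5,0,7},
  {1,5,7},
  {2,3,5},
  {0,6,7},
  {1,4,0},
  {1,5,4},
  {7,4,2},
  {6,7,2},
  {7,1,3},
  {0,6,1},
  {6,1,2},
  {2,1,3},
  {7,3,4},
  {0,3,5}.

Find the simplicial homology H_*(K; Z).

H_0 = Z,  H_1 = Z^2,  H_2 = Z.

Fix the vertex order 0 < 1 < 2 < 3 < 4 < 5 < 6 < 7 and write every simplex with vertices in increasing order. Then dim K = 2 and the simplices of K are:

  0-simplices (8): [0], [1], [2], [3], [4], [5], [6], [7]
  1-simplices (24): (24 of them)
  2-simplices (16): [0,1,4], [0,1,6], [0,3,4], [0,3,5], [0,5,7], [0,6,7], [1,2,3], [1,2,6], [1,3,7], [1,4,5], [1,5,7], [2,3,5], [2,4,5], [2,4,7], [2,6,7], [3,4,7]

so the chain groups are C_0 ≅ Z^8, C_1 ≅ Z^24, C_2 ≅ Z^16.

The boundary map ∂_1: C_1 → C_0 is given by ∂[p,q] = [q] − [p].
As a 8×24 matrix over Z this has rank 7, with invariant factors (1,1,1,1,1,1,1).

∂_2: C_2 → C_1 acts by ∂[p,q,r] = [q,r] − [p,r] + [p,q]. For instance
  ∂[1,2,3] = [2,3] − [1,3] + [1,2],
  ∂[1,3,7] = [3,7] − [1,7] + [1,3].
As a 24×16 matrix over Z this has rank 15, with invariant factors (1,1,1,1,1,1,1,1,1,1,1,1,1,1,1).

Reading off H_k = ker ∂_k / im ∂_{k+1}:

  H_0: rank C_0 − rank ∂_1 = 8 − 7 = 1, and the invariant factors of ∂_1 are all 1, so H_0 ≅ Z.
  H_1: rank ker ∂_1 − rank ∂_2 = (24 − 7) − 15 = 2, and the invariant factors of ∂_2 are all 1, so H_1 ≅ Z^2.
  H_2: rank ker ∂_2 − rank ∂_3 = (16 − 15) − 0 = 1, and there is no ∂_3, so H_2 ≅ Z.

(K is a triangulation of the torus T^2.)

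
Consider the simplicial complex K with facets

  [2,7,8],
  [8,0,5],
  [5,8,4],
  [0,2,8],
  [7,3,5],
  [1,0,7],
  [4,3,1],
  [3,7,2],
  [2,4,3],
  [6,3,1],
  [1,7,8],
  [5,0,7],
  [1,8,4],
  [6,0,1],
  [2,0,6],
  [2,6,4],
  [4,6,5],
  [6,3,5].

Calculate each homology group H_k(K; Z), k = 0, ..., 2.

Fix the vertex order 0 < 1 < 2 < 3 < 4 < 5 < 6 < 7 < 8 and write every simplex with vertices in increasing order. Then dim K = 2 and the simplices of K are:

  0-simplices (9): [0], [1], [2], [3], [4], [5], [6], [7], [8]
  1-simplices (27): (27 of them)
  2-simplices (18): [0,1,6], [0,1,7], [0,2,6], [0,2,8], [0,5,7], [0,5,8], [1,3,4], [1,3,6], [1,4,8], [1,7,8], [2,3,4], [2,3,7], [2,4,6], [2,7,8], [3,5,6], [3,5,7], [4,5,6], [4,5,8]

so the chain groups are C_0 ≅ Z^9, C_1 ≅ Z^27, C_2 ≅ Z^18.

∂_1: C_1 → C_0 is given by ∂[p,q] = [q] − [p]. For instance
  ∂[0,5] = [5] − [0].
As a 9×27 matrix over Z this has rank 8, with invariant factors (1,1,1,1,1,1,1,1).

∂_2: C_2 → C_1 sends each 2-simplex [p,q,r] to [q,r] − [p,r] + [p,q]. For instance
  ∂[0,1,6] = [1,6] − [0,6] + [0,1],
  ∂[0,1,7] = [1,7] − [0,7] + [0,1].
The 27×18 boundary matrix has rank 18 and Smith normal form diag(1,1,1,1,1,1,1,1,1,1,1,1,1,1,1,1,1,2).

Reading off H_k = ker ∂_k / im ∂_{k+1}:

  H_0: rank C_0 − rank ∂_1 = 9 − 8 = 1, and the invariant factors of ∂_1 are all 1, so H_0 = Z.
  H_1: rank ker ∂_1 − rank ∂_2 = (27 − 8) − 18 = 1, and ∂_2 has invariant factor 2 > 1, so H_1 = Z ⊕ Z/2.
  H_2: rank ker ∂_2 − rank ∂_3 = (18 − 18) − 0 = 0, and there is no ∂_3, so H_2 = 0.

H_0 = Z,  H_1 = Z ⊕ Z/2,  H_2 = 0.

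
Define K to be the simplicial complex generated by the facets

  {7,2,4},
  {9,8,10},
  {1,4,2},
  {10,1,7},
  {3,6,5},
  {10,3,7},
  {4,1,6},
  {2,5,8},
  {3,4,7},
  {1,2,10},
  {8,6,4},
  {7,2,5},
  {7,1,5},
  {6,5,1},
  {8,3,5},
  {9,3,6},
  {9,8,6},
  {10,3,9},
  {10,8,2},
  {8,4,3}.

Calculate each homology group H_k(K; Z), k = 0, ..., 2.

H_0 = Z,  H_1 = Z ⊕ Z/2Z,  H_2 = 0.

Take the total order 1 < 2 < 3 < 4 < 5 < 6 < 7 < 8 < 9 < 10 on the vertex set. Then K (dimension 2) consists of the simplices:

  0-simplices (10): [1], [2], [3], [4], [5], [6], [7], [8], [9], [10]
  1-simplices (30): (30 of them)
  2-simplices (20): (20 of them)

so the chain groups are C_0 ≅ Z^10, C_1 ≅ Z^30, C_2 ≅ Z^20.

The boundary map ∂_1: C_1 → C_0 maps an edge to its endpoints' difference, ∂[p,q] = q − p.
The resulting 10×30 matrix has rank 9, and its Smith normal form has invariant factors (1,1,1,1,1,1,1,1,1).

∂_2: C_2 → C_1 sends each 2-simplex [p,q,r] to [q,r] − [p,r] + [p,q]. For instance
  ∂[1,5,6] = [5,6] − [1,6] + [1,5],
  ∂[2,4,7] = [4,7] − [2,7] + [2,4].
This gives a 30×20 integer matrix of rank 20; reducing to Smith normal form yields diagonal entries (1,1,1,1,1,1,1,1,1,1,1,1,1,1,1,1,1,1,1,2).

From H_k ≅ ker(∂_k) / im(∂_{k+1}) we obtain:

  H_0: rank C_0 − rank ∂_1 = 10 − 9 = 1, and the invariant factors of ∂_1 are all 1, so H_0 ≅ Z.
  H_1: rank ker ∂_1 − rank ∂_2 = (30 − 9) − 20 = 1, and ∂_2 has invariant factor 2 > 1, so H_1 ≅ Z ⊕ Z/2Z.
  H_2: rank ker ∂_2 − rank ∂_3 = (20 − 20) − 0 = 0, and there is no ∂_3, so H_2 ≅ 0.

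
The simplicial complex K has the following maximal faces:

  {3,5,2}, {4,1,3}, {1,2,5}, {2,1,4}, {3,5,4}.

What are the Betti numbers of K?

b_0 = 1, b_1 = 1, b_2 = 0.

Take the total order 1 < 2 < 3 < 4 < 5 on the vertex set. Then K (dimension 2) consists of the simplices:

  0-simplices (5): [1], [2], [3], [4], [5]
  1-simplices (10): [1,2], [1,3], [1,4], [1,5], [2,3], [2,4], [2,5], [3,4], [3,5], [4,5]
  2-simplices (5): [1,2,4], [1,2,5], [1,3,4], [2,3,5], [3,4,5]

giving chain groups C_0 ≅ Z^5, C_1 ≅ Z^10, C_2 ≅ Z^5.

Boundary ∂_1: C_1 → C_0 is given by ∂[p,q] = [q] − [p]. For instance
  ∂[3,5] = [5] − [3].
This gives a 5×10 integer matrix of rank 4; reducing to Smith normal form yields diagonal entries (1,1,1,1).

Boundary ∂_2: C_2 → C_1 maps a triangle to the signed sum of its edges. For instance
  ∂[2,3,5] = [3,5] − [2,5] + [2,3],
  ∂[1,2,5] = [2,5] − [1,5] + [1,2].
This gives a 10×5 integer matrix of rank 5; reducing to Smith normal form yields diagonal entries (1,1,1,1,1).

Now H_k = ker ∂_k / im ∂_{k+1}, so:

  H_0: rank C_0 − rank ∂_1 = 5 − 4 = 1, and the invariant factors of ∂_1 are all 1, so H_0 = Z.
  H_1: rank ker ∂_1 − rank ∂_2 = (10 − 4) − 5 = 1, and the invariant factors of ∂_2 are all 1, so H_1 = Z.
  H_2: rank ker ∂_2 − rank ∂_3 = (5 − 5) − 0 = 0, and there is no ∂_3, so H_2 = 0.

Hence the Betti numbers are b_0 = 1, b_1 = 1, b_2 = 0.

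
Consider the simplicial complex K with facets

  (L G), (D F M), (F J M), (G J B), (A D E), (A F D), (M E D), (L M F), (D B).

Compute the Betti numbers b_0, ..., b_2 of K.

Take the total order A < B < D < E < F < G < J < L < M on the vertex set. Then K (dimension 2) consists of the simplices:

  0-simplices (9): A, B, D, E, F, G, J, L, M
  1-simplices (17): AD, AE, AF, BD, BG, BJ, DE, DF, DM, EM, FJ, FL, FM, GJ, GL, JM, LM
  2-simplices (7): ADE, ADF, BGJ, DEM, DFM, FJM, FLM

Hence C_0 ≅ Z^9, C_1 ≅ Z^17, C_2 ≅ Z^7.

Boundary ∂_1: C_1 → C_0 maps an edge to its endpoints' difference, ∂[p,q] = q − p. For instance
  ∂FL = L − F.
The 9×17 boundary matrix has rank 8 and Smith normal form diag(1,1,1,1,1,1,1,1).

The boundary map ∂_2: C_2 → C_1 maps a triangle to the signed sum of its edges. For instance
  ∂DEM = EM − DM + DE,
  ∂FJM = JM − FM + FJ.
As a 17×7 matrix over Z this has rank 7, with invariant factors (1,1,1,1,1,1,1).

Computing H_k = (kernel of ∂_k) / (image of ∂_{k+1}):

  H_0: rank C_0 − rank ∂_1 = 9 − 8 = 1, and the invariant factors of ∂_1 are all 1, so H_0 = Z.
  H_1: rank ker ∂_1 − rank ∂_2 = (17 − 8) − 7 = 2, and the invariant factors of ∂_2 are all 1, so H_1 = Z^2.
  H_2: rank ker ∂_2 − rank ∂_3 = (7 − 7) − 0 = 0, and there is no ∂_3, so H_2 = 0.

Hence the Betti numbers are b_0 = 1, b_1 = 2, b_2 = 0.

b_0 = 1, b_1 = 2, b_2 = 0.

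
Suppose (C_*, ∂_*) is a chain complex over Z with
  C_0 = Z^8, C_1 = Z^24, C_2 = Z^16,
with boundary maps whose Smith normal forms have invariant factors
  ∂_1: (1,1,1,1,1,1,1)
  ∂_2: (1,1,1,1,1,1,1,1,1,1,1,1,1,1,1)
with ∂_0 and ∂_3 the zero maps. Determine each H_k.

H_0: b_0 = 8 − 0 − 7 = 1; torsion from ∂_1 factors > 1: none. So H_0 ≅ Z.
H_1: b_1 = 24 − 7 − 15 = 2; torsion from ∂_2 factors > 1: none. So H_1 ≅ Z^2.
H_2: b_2 = 16 − 15 − 0 = 1; torsion from ∂_3 factors > 1: none. So H_2 ≅ Z.

H_0 ≅ Z,  H_1 ≅ Z^2,  H_2 ≅ Z.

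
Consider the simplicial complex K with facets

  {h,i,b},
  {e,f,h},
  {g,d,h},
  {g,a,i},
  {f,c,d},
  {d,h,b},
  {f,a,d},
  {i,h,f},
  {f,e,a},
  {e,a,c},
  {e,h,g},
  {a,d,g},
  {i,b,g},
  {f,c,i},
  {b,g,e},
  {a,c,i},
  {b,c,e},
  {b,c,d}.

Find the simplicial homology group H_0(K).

H_0 ≅ Z.

Order the vertices as a < b < c < d < e < f < g < h < i. Listing each simplex with vertices in this order, K has dimension 2 with simplices:

  0-simplices (9): a, b, c, d, e, f, g, h, i
  1-simplices (27): ac, ad, ae, af, ag, ai, bc, bd, be, bg, bh, bi, cd, ce, cf, ci, df, dg, dh, ef, eg, eh, fh, fi, gh, gi, hi
  2-simplices (18): ace, aci, adf, adg, aef, agi, bcd, bce, bdh, beg, bgi, bhi, cdf, cfi, dgh, efh, egh, fhi

giving chain groups C_0 ≅ Z^9, C_1 ≅ Z^27, C_2 ≅ Z^18.

∂_1: C_1 → C_0 sends each edge [p,q] (with p < q) to q − p. For instance
  ∂ef = f − e.
The resulting 9×27 matrix has rank 8, and its Smith normal form has invariant factors (1,1,1,1,1,1,1,1).

The boundary map ∂_2: C_2 → C_1 maps a triangle to the signed sum of its edges. For instance
  ∂dgh = gh − dh + dg,
  ∂adf = df − af + ad.
The resulting 27×18 matrix has rank 18, and its Smith normal form has invariant factors (1,1,1,1,1,1,1,1,1,1,1,1,1,1,1,1,1,2).

Computing H_k = (kernel of ∂_k) / (image of ∂_{k+1}):

  H_0: rank C_0 − rank ∂_1 = 9 − 8 = 1, and the invariant factors of ∂_1 are all 1, so H_0 = Z.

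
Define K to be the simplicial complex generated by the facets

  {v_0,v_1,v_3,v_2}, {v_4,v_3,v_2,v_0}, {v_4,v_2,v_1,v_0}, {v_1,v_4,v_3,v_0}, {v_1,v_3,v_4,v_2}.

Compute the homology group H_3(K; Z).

H_3 ≅ Z.

Take the total order v_0 < v_1 < v_2 < v_3 < v_4 on the vertex set. Then K (dimension 3) consists of the simplices:

  0-simplices (5): [v_0], [v_1], [v_2], [v_3], [v_4]
  1-simplices (10): [v_0,v_1], [v_0,v_2], [v_0,v_3], [v_0,v_4], [v_1,v_2], [v_1,v_3], [v_1,v_4], [v_2,v_3], [v_2,v_4], [v_3,v_4]
  2-simplices (10): [v_0,v_1,v_2], [v_0,v_1,v_3], [v_0,v_1,v_4], [v_0,v_2,v_3], [v_0,v_2,v_4], [v_0,v_3,v_4], [v_1,v_2,v_3], [v_1,v_2,v_4], [v_1,v_3,v_4], [v_2,v_3,v_4]
  3-simplices (5): [v_0,v_1,v_2,v_3], [v_0,v_1,v_2,v_4], [v_0,v_1,v_3,v_4], [v_0,v_2,v_3,v_4], [v_1,v_2,v_3,v_4]

so the chain groups are C_0 ≅ Z^5, C_1 ≅ Z^10, C_2 ≅ Z^10, C_3 ≅ Z^5.

Boundary ∂_1: C_1 → C_0 sends each edge [p,q] (with p < q) to q − p.
The 5×10 boundary matrix has rank 4 and Smith normal form diag(1,1,1,1).

Boundary ∂_2: C_2 → C_1 acts by ∂[p,q,r] = [q,r] − [p,r] + [p,q]. For instance
  ∂[v_0,v_1,v_3] = [v_1,v_3] − [v_0,v_3] + [v_0,v_1],
  ∂[v_0,v_1,v_2] = [v_1,v_2] − [v_0,v_2] + [v_0,v_1].
This gives a 10×10 integer matrix of rank 6; reducing to Smith normal form yields diagonal entries (1,1,1,1,1,1).

∂_3: C_3 → C_2 sends each 3-simplex σ to the alternating sum Σ_i (−1)^i (σ with its i-th vertex removed). For instance
  ∂[v_1,v_2,v_3,v_4] = [v_2,v_3,v_4] − [v_1,v_3,v_4] + [v_1,v_2,v_4] − [v_1,v_2,v_3],
  ∂[v_0,v_1,v_2,v_4] = [v_1,v_2,v_4] − [v_0,v_2,v_4] + [v_0,v_1,v_4] − [v_0,v_1,v_2].
As a 10×5 matrix over Z this has rank 4, with invariant factors (1,1,1,1).

Reading off H_k = ker ∂_k / im ∂_{k+1}:

  H_3: rank ker ∂_3 − rank ∂_4 = (5 − 4) − 0 = 1, and there is no ∂_4, so H_3 ≅ Z.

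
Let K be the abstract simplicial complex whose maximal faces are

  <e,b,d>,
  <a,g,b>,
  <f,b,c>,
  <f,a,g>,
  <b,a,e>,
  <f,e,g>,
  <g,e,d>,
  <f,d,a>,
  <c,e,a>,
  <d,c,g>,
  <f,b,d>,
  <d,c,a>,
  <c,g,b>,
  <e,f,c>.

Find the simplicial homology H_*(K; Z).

H_0 = Z,  H_1 = Z^2,  H_2 = Z.

Fix the vertex order a < b < c < d < e < f < g and write every simplex with vertices in increasing order. Then dim K = 2 and the simplices of K are:

  0-simplices (7): a, b, c, d, e, f, g
  1-simplices (21): ab, ac, ad, ae, af, ag, bc, bd, be, bf, bg, cd, ce, cf, cg, de, df, dg, ef, eg, fg
  2-simplices (14): abe, abg, acd, ace, adf, afg, bcf, bcg, bde, bdf, cdg, cef, deg, efg

Hence C_0 ≅ Z^7, C_1 ≅ Z^21, C_2 ≅ Z^14.

Boundary ∂_1: C_1 → C_0 sends each edge [p,q] (with p < q) to q − p.
The 7×21 boundary matrix has rank 6 and Smith normal form diag(1,1,1,1,1,1).

The boundary map ∂_2: C_2 → C_1 acts by ∂[p,q,r] = [q,r] − [p,r] + [p,q]. For instance
  ∂afg = fg − ag + af,
  ∂cdg = dg − cg + cd.
The 21×14 boundary matrix has rank 13 and Smith normal form diag(1,1,1,1,1,1,1,1,1,1,1,1,1).

Reading off H_k = ker ∂_k / im ∂_{k+1}:

  H_0: rank C_0 − rank ∂_1 = 7 − 6 = 1, and the invariant factors of ∂_1 are all 1, so H_0 ≅ Z.
  H_1: rank ker ∂_1 − rank ∂_2 = (21 − 6) − 13 = 2, and the invariant factors of ∂_2 are all 1, so H_1 ≅ Z^2.
  H_2: rank ker ∂_2 − rank ∂_3 = (14 − 13) − 0 = 1, and there is no ∂_3, so H_2 ≅ Z.

As a check, the Euler characteristic is 7 − 21 + 14 = 0, which agrees with 1 − 2 + 1 = 0.
(K is a triangulation of the torus T^2.)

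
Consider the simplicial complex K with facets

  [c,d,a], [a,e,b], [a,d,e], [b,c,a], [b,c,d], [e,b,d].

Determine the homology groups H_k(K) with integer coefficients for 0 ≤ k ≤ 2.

Take the total order a < b < c < d < e on the vertex set. Then K (dimension 2) consists of the simplices:

  0-simplices (5): a, b, c, d, e
  1-simplices (9): ab, ac, ad, ae, bc, bd, be, cd, de
  2-simplices (6): abc, abe, acd, ade, bcd, bde

so the chain groups are C_0 ≅ Z^5, C_1 ≅ Z^9, C_2 ≅ Z^6.

Boundary ∂_1: C_1 → C_0 is given by ∂[p,q] = [q] − [p]. For instance
  ∂bd = d − b.
The 5×9 boundary matrix has rank 4 and Smith normal form diag(1,1,1,1).

Boundary ∂_2: C_2 → C_1 sends each 2-simplex [p,q,r] to [q,r] − [p,r] + [p,q]. For instance
  ∂ade = de − ae + ad,
  ∂abc = bc − ac + ab.
As a 9×6 matrix over Z this has rank 5, with invariant factors (1,1,1,1,1).

Now H_k = ker ∂_k / im ∂_{k+1}, so:

  H_0: rank C_0 − rank ∂_1 = 5 − 4 = 1, and the invariant factors of ∂_1 are all 1, so H_0 = Z.
  H_1: rank ker ∂_1 − rank ∂_2 = (9 − 4) − 5 = 0, and the invariant factors of ∂_2 are all 1, so H_1 = 0.
  H_2: rank ker ∂_2 − rank ∂_3 = (6 − 5) − 0 = 1, and there is no ∂_3, so H_2 = Z.

As a check, the Euler characteristic is 5 − 9 + 6 = 2, which agrees with 1 − 0 + 1 = 2.
(K is a triangulation of the 2-sphere S^2.)

H_0 = Z,  H_1 = 0,  H_2 = Z.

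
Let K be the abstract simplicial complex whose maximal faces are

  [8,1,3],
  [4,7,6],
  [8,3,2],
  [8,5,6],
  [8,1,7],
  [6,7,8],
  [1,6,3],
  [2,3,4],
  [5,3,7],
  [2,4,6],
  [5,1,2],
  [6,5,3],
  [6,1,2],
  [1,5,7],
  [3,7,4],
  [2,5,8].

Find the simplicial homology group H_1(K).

H_1 = Z^2.

We work with the vertex ordering 1 < 2 < 3 < 4 < 5 < 6 < 7 < 8. The simplices of K, each written with vertices in increasing order, are:

  0-simplices (8): [1], [2], [3], [4], [5], [6], [7], [8]
  1-simplices (24): (24 of them)
  2-simplices (16): [1,2,5], [1,2,6], [1,3,6], [1,3,8], [1,5,7], [1,7,8], [2,3,4], [2,3,8], [2,4,6], [2,5,8], [3,4,7], [3,5,6], [3,5,7], [4,6,7], [5,6,8], [6,7,8]

so the chain groups are C_0 ≅ Z^8, C_1 ≅ Z^24, C_2 ≅ Z^16.

Boundary ∂_1: C_1 → C_0 is given by ∂[p,q] = [q] − [p].
The resulting 8×24 matrix has rank 7, and its Smith normal form has invariant factors (1,1,1,1,1,1,1).

Boundary ∂_2: C_2 → C_1 acts by ∂[p,q,r] = [q,r] − [p,r] + [p,q]. For instance
  ∂[3,5,7] = [5,7] − [3,7] + [3,5],
  ∂[4,6,7] = [6,7] − [4,7] + [4,6].
As a 24×16 matrix over Z this has rank 15, with invariant factors (1,1,1,1,1,1,1,1,1,1,1,1,1,1,1).

Reading off H_k = ker ∂_k / im ∂_{k+1}:

  H_1: rank ker ∂_1 − rank ∂_2 = (24 − 7) − 15 = 2, and the invariant factors of ∂_2 are all 1, so H_1 = Z^2.

(K is a triangulation of the torus T^2.)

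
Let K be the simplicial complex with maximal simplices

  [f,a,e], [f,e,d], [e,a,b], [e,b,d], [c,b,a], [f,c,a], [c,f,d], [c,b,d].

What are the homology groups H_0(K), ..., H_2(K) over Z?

H_0 = Z,  H_1 = 0,  H_2 = Z.

Fix the vertex order a < b < c < d < e < f and write every simplex with vertices in increasing order. Then dim K = 2 and the simplices of K are:

  0-simplices (6): a, b, c, d, e, f
  1-simplices (12): ab, ac, ae, af, bc, bd, be, cd, cf, de, df, ef
  2-simplices (8): abc, abe, acf, aef, bcd, bde, cdf, def

giving chain groups C_0 ≅ Z^6, C_1 ≅ Z^12, C_2 ≅ Z^8.

Boundary ∂_1: C_1 → C_0 sends each edge [p,q] (with p < q) to q − p. For instance
  ∂ac = c − a.
The 6×12 boundary matrix has rank 5 and Smith normal form diag(1,1,1,1,1).

∂_2: C_2 → C_1 acts by ∂[p,q,r] = [q,r] − [p,r] + [p,q]. For instance
  ∂bde = de − be + bd,
  ∂aef = ef − af + ae.
As a 12×8 matrix over Z this has rank 7, with invariant factors (1,1,1,1,1,1,1).

Reading off H_k = ker ∂_k / im ∂_{k+1}:

  H_0: rank C_0 − rank ∂_1 = 6 − 5 = 1, and the invariant factors of ∂_1 are all 1, so H_0 = Z.
  H_1: rank ker ∂_1 − rank ∂_2 = (12 − 5) − 7 = 0, and the invariant factors of ∂_2 are all 1, so H_1 = 0.
  H_2: rank ker ∂_2 − rank ∂_3 = (8 − 7) − 0 = 1, and there is no ∂_3, so H_2 = Z.

As a check, the Euler characteristic is 6 − 12 + 8 = 2, which agrees with 1 − 0 + 1 = 2.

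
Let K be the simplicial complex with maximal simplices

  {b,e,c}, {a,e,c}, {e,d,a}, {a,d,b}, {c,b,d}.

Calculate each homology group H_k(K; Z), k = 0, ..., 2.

Take the total order a < b < c < d < e on the vertex set. Then K (dimension 2) consists of the simplices:

  0-simplices (5): a, b, c, d, e
  1-simplices (10): ab, ac, ad, ae, bc, bd, be, cd, ce, de
  2-simplices (5): abd, ace, ade, bcd, bce

so the chain groups are C_0 ≅ Z^5, C_1 ≅ Z^10, C_2 ≅ Z^5.

∂_1: C_1 → C_0 maps an edge to its endpoints' difference, ∂[p,q] = q − p. For instance
  ∂ab = b − a.
This gives a 5×10 integer matrix of rank 4; reducing to Smith normal form yields diagonal entries (1,1,1,1).

Boundary ∂_2: C_2 → C_1 maps a triangle to the signed sum of its edges. For instance
  ∂bcd = cd − bd + bc,
  ∂abd = bd − ad + ab.
The resulting 10×5 matrix has rank 5, and its Smith normal form has invariant factors (1,1,1,1,1).

Reading off H_k = ker ∂_k / im ∂_{k+1}:

  H_0: rank C_0 − rank ∂_1 = 5 − 4 = 1, and the invariant factors of ∂_1 are all 1, so H_0 = Z.
  H_1: rank ker ∂_1 − rank ∂_2 = (10 − 4) − 5 = 1, and the invariant factors of ∂_2 are all 1, so H_1 = Z.
  H_2: rank ker ∂_2 − rank ∂_3 = (5 − 5) − 0 = 0, and there is no ∂_3, so H_2 = 0.

(K is a triangulation of the Möbius band.)

H_0 = Z,  H_1 = Z,  H_2 = 0.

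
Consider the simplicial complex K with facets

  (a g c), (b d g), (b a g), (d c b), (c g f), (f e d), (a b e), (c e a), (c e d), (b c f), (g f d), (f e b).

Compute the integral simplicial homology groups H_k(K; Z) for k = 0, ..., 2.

H_0 ≅ Z,  H_1 ≅ Z/2,  H_2 = 0.

Take the total order a < b < c < d < e < f < g on the vertex set. Then K (dimension 2) consists of the simplices:

  0-simplices (7): a, b, c, d, e, f, g
  1-simplices (18): ab, ac, ae, ag, bc, bd, be, bf, bg, cd, ce, cf, cg, de, df, dg, ef, fg
  2-simplices (12): abe, abg, ace, acg, bcd, bcf, bdg, bef, cde, cfg, def, dfg

so the chain groups are C_0 ≅ Z^7, C_1 ≅ Z^18, C_2 ≅ Z^12.

Boundary ∂_1: C_1 → C_0 maps an edge to its endpoints' difference, ∂[p,q] = q − p.
As a 7×18 matrix over Z this has rank 6, with invariant factors (1,1,1,1,1,1).

Boundary ∂_2: C_2 → C_1 acts by ∂[p,q,r] = [q,r] − [p,r] + [p,q]. For instance
  ∂dfg = fg − dg + df,
  ∂bcd = cd − bd + bc.
This gives a 18×12 integer matrix of rank 12; reducing to Smith normal form yields diagonal entries (1,1,1,1,1,1,1,1,1,1,1,2).

Reading off H_k = ker ∂_k / im ∂_{k+1}:

  H_0: rank C_0 − rank ∂_1 = 7 − 6 = 1, and the invariant factors of ∂_1 are all 1, so H_0 ≅ Z.
  H_1: rank ker ∂_1 − rank ∂_2 = (18 − 6) − 12 = 0, and ∂_2 has invariant factor 2 > 1, so H_1 ≅ Z/2.
  H_2: rank ker ∂_2 − rank ∂_3 = (12 − 12) − 0 = 0, and there is no ∂_3, so H_2 ≅ 0.

As a check, the Euler characteristic is 7 − 18 + 12 = 1, which agrees with 1 − 0 + 0 = 1.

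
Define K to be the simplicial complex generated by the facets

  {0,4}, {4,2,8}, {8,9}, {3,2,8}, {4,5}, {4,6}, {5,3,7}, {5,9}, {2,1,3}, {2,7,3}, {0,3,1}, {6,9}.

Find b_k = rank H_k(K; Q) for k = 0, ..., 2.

We work with the vertex ordering 0 < 1 < 2 < 3 < 4 < 5 < 6 < 7 < 8 < 9. The simplices of K, each written with vertices in increasing order, are:

  0-simplices (10): [0], [1], [2], [3], [4], [5], [6], [7], [8], [9]
  1-simplices (19): [0,1], [0,3], [0,4], [1,2], [1,3], [2,3], [2,4], [2,7], [2,8], [3,5], [3,7], [3,8], [4,5], [4,6], [4,8], [5,7], [5,9], [6,9], [8,9]
  2-simplices (6): [0,1,3], [1,2,3], [2,3,7], [2,3,8], [2,4,8], [3,5,7]

so the chain groups are C_0 ≅ Z^10, C_1 ≅ Z^19, C_2 ≅ Z^6.

The boundary map ∂_1: C_1 → C_0 maps an edge to its endpoints' difference, ∂[p,q] = q − p. For instance
  ∂[2,3] = [3] − [2].
As a 10×19 matrix over Z this has rank 9, with invariant factors (1,1,1,1,1,1,1,1,1).

Boundary ∂_2: C_2 → C_1 sends each 2-simplex [p,q,r] to [q,r] − [p,r] + [p,q]. For instance
  ∂[3,5,7] = [5,7] − [3,7] + [3,5],
  ∂[2,3,8] = [3,8] − [2,8] + [2,3].
The resulting 19×6 matrix has rank 6, and its Smith normal form has invariant factors (1,1,1,1,1,1).

Now H_k = ker ∂_k / im ∂_{k+1}, so:

  H_0: rank C_0 − rank ∂_1 = 10 − 9 = 1, and the invariant factors of ∂_1 are all 1, so H_0 = Z.
  H_1: rank ker ∂_1 − rank ∂_2 = (19 − 9) − 6 = 4, and the invariant factors of ∂_2 are all 1, so H_1 = Z^4.
  H_2: rank ker ∂_2 − rank ∂_3 = (6 − 6) − 0 = 0, and there is no ∂_3, so H_2 = 0.

As a check, the Euler characteristic is 10 − 19 + 6 = -3, which agrees with 1 − 4 + 0 = -3.

Hence the Betti numbers are b_0 = 1, b_1 = 4, b_2 = 0.

b_0 = 1, b_1 = 4, b_2 = 0.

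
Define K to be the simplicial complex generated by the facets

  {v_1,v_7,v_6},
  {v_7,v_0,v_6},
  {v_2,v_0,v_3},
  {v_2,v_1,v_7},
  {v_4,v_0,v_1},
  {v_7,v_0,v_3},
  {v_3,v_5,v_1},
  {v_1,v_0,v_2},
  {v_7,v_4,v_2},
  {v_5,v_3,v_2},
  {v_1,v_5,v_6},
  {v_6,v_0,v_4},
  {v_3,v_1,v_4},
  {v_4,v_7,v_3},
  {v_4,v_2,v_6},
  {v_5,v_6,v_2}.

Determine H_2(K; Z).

H_2 = Z.

Take the total order v_0 < v_1 < v_2 < v_3 < v_4 < v_5 < v_6 < v_7 on the vertex set. Then K (dimension 2) consists of the simplices:

  0-simplices (8): [v_0], [v_1], [v_2], [v_3], [v_4], [v_5], [v_6], [v_7]
  1-simplices (24): (24 of them)
  2-simplices (16): (16 of them)

giving chain groups C_0 ≅ Z^8, C_1 ≅ Z^24, C_2 ≅ Z^16.

∂_1: C_1 → C_0 maps an edge to its endpoints' difference, ∂[p,q] = q − p. For instance
  ∂[v_0,v_6] = [v_6] − [v_0].
This gives a 8×24 integer matrix of rank 7; reducing to Smith normal form yields diagonal entries (1,1,1,1,1,1,1).

∂_2: C_2 → C_1 sends each 2-simplex [p,q,r] to [q,r] − [p,r] + [p,q]. For instance
  ∂[v_1,v_2,v_7] = [v_2,v_7] − [v_1,v_7] + [v_1,v_2],
  ∂[v_0,v_4,v_6] = [v_4,v_6] − [v_0,v_6] + [v_0,v_4].
This gives a 24×16 integer matrix of rank 15; reducing to Smith normal form yields diagonal entries (1,1,1,1,1,1,1,1,1,1,1,1,1,1,1).

Now H_k = ker ∂_k / im ∂_{k+1}, so:

  H_2: rank ker ∂_2 − rank ∂_3 = (16 − 15) − 0 = 1, and there is no ∂_3, so H_2 = Z.

(K is a triangulation of the torus T^2.)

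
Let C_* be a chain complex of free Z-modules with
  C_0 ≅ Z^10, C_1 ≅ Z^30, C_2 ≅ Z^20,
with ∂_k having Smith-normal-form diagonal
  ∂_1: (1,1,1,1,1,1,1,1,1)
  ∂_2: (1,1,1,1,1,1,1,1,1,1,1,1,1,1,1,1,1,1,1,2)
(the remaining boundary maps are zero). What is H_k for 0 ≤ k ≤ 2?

H_0: b_0 = 10 − 0 − 9 = 1; torsion from ∂_1 factors > 1: none. So H_0 = Z.
H_1: b_1 = 30 − 9 − 20 = 1; torsion from ∂_2 factors > 1: [2]. So H_1 = Z ⊕ Z/2.
H_2: b_2 = 20 − 20 − 0 = 0; torsion from ∂_3 factors > 1: none. So H_2 = 0.

H_0 = Z,  H_1 = Z ⊕ Z/2,  H_2 = 0.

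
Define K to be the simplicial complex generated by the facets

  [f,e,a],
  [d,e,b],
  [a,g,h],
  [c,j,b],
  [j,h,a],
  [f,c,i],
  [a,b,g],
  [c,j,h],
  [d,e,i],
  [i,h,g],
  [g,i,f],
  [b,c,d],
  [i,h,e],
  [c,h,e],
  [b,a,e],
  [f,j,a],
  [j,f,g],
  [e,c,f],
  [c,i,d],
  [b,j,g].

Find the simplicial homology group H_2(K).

H_2 = 0.

Order the vertices as a < b < c < d < e < f < g < h < i < j. Listing each simplex with vertices in this order, K has dimension 2 with simplices:

  0-simplices (10): a, b, c, d, e, f, g, h, i, j
  1-simplices (30): ab, ae, af, ag, ah, aj, bc, bd, be, bg, bj, cd, ce, cf, ch, ci, cj, de, di, ef, eh, ei, fg, fi, fj, gh, gi, gj, hi, hj
  2-simplices (20): abe, abg, aef, afj, agh, ahj, bcd, bcj, bde, bgj, cdi, cef, ceh, cfi, chj, dei, ehi, fgi, fgj, ghi

so the chain groups are C_0 ≅ Z^10, C_1 ≅ Z^30, C_2 ≅ Z^20.

Boundary ∂_1: C_1 → C_0 is given by ∂[p,q] = [q] − [p]. For instance
  ∂ch = h − c.
As a 10×30 matrix over Z this has rank 9, with invariant factors (1,1,1,1,1,1,1,1,1).

∂_2: C_2 → C_1 maps a triangle to the signed sum of its edges. For instance
  ∂fgj = gj − fj + fg,
  ∂bcd = cd − bd + bc.
The resulting 30×20 matrix has rank 20, and its Smith normal form has invariant factors (1,1,1,1,1,1,1,1,1,1,1,1,1,1,1,1,1,1,1,2).

Computing H_k = (kernel of ∂_k) / (image of ∂_{k+1}):

  H_2: rank ker ∂_2 − rank ∂_3 = (20 − 20) − 0 = 0, and there is no ∂_3, so H_2 = 0.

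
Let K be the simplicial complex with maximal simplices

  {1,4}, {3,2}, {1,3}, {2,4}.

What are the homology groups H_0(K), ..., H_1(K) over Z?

Take the total order 1 < 2 < 3 < 4 on the vertex set. Then K (dimension 1) consists of the simplices:

  0-simplices (4): [1], [2], [3], [4]
  1-simplices (4): [1,3], [1,4], [2,3], [2,4]

giving chain groups C_0 ≅ Z^4, C_1 ≅ Z^4.

The boundary map ∂_1: C_1 → C_0 sends each edge [p,q] (with p < q) to q − p.
The 4×4 boundary matrix has rank 3 and Smith normal form diag(1,1,1).

Reading off H_k = ker ∂_k / im ∂_{k+1}:

  H_0: rank C_0 − rank ∂_1 = 4 − 3 = 1, and the invariant factors of ∂_1 are all 1, so H_0 ≅ Z.
  H_1: rank ker ∂_1 − rank ∂_2 = (4 − 3) − 0 = 1, and there is no ∂_2, so H_1 ≅ Z.

H_0 ≅ Z,  H_1 ≅ Z.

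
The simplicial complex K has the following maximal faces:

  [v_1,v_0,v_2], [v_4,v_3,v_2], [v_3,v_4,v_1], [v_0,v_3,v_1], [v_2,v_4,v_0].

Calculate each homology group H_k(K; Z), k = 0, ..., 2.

Fix the vertex order v_0 < v_1 < v_2 < v_3 < v_4 and write every simplex with vertices in increasing order. Then dim K = 2 and the simplices of K are:

  0-simplices (5): [v_0], [v_1], [v_2], [v_3], [v_4]
  1-simplices (10): [v_0,v_1], [v_0,v_2], [v_0,v_3], [v_0,v_4], [v_1,v_2], [v_1,v_3], [v_1,v_4], [v_2,v_3], [v_2,v_4], [v_3,v_4]
  2-simplices (5): [v_0,v_1,v_2], [v_0,v_1,v_3], [v_0,v_2,v_4], [v_1,v_3,v_4], [v_2,v_3,v_4]

so the chain groups are C_0 ≅ Z^5, C_1 ≅ Z^10, C_2 ≅ Z^5.

The boundary map ∂_1: C_1 → C_0 maps an edge to its endpoints' difference, ∂[p,q] = q − p.
This gives a 5×10 integer matrix of rank 4; reducing to Smith normal form yields diagonal entries (1,1,1,1).

Boundary ∂_2: C_2 → C_1 maps a triangle to the signed sum of its edges. For instance
  ∂[v_0,v_1,v_3] = [v_1,v_3] − [v_0,v_3] + [v_0,v_1],
  ∂[v_2,v_3,v_4] = [v_3,v_4] − [v_2,v_4] + [v_2,v_3].
This gives a 10×5 integer matrix of rank 5; reducing to Smith normal form yields diagonal entries (1,1,1,1,1).

Now H_k = ker ∂_k / im ∂_{k+1}, so:

  H_0: rank C_0 − rank ∂_1 = 5 − 4 = 1, and the invariant factors of ∂_1 are all 1, so H_0 = Z.
  H_1: rank ker ∂_1 − rank ∂_2 = (10 − 4) − 5 = 1, and the invariant factors of ∂_2 are all 1, so H_1 = Z.
  H_2: rank ker ∂_2 − rank ∂_3 = (5 − 5) − 0 = 0, and there is no ∂_3, so H_2 = 0.

(K is a triangulation of the Möbius band.)

H_0 ≅ Z,  H_1 ≅ Z,  H_2 = 0.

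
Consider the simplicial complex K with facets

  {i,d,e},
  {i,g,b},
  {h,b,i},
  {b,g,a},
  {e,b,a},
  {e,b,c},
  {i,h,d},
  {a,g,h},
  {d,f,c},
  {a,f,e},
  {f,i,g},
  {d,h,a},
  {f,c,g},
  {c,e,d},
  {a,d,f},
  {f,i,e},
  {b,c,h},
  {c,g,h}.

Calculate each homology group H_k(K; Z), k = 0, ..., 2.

H_0 = Z,  H_1 = Z ⊕ Z/2Z,  H_2 = 0.

Order the vertices as a < b < c < d < e < f < g < h < i. Listing each simplex with vertices in this order, K has dimension 2 with simplices:

  0-simplices (9): a, b, c, d, e, f, g, h, i
  1-simplices (27): ab, ad, ae, af, ag, ah, bc, be, bg, bh, bi, cd, ce, cf, cg, ch, de, df, dh, di, ef, ei, fg, fi, gh, gi, hi
  2-simplices (18): abe, abg, adf, adh, aef, agh, bce, bch, bgi, bhi, cde, cdf, cfg, cgh, dei, dhi, efi, fgi

so the chain groups are C_0 ≅ Z^9, C_1 ≅ Z^27, C_2 ≅ Z^18.

Boundary ∂_1: C_1 → C_0 maps an edge to its endpoints' difference, ∂[p,q] = q − p.
As a 9×27 matrix over Z this has rank 8, with invariant factors (1,1,1,1,1,1,1,1).

∂_2: C_2 → C_1 sends each 2-simplex [p,q,r] to [q,r] − [p,r] + [p,q]. For instance
  ∂cde = de − ce + cd,
  ∂aef = ef − af + ae.
The resulting 27×18 matrix has rank 18, and its Smith normal form has invariant factors (1,1,1,1,1,1,1,1,1,1,1,1,1,1,1,1,1,2).

Now H_k = ker ∂_k / im ∂_{k+1}, so:

  H_0: rank C_0 − rank ∂_1 = 9 − 8 = 1, and the invariant factors of ∂_1 are all 1, so H_0 = Z.
  H_1: rank ker ∂_1 − rank ∂_2 = (27 − 8) − 18 = 1, and ∂_2 has invariant factor 2 > 1, so H_1 = Z ⊕ Z/2Z.
  H_2: rank ker ∂_2 − rank ∂_3 = (18 − 18) − 0 = 0, and there is no ∂_3, so H_2 = 0.

As a check, the Euler characteristic is 9 − 27 + 18 = 0, which agrees with 1 − 1 + 0 = 0.
(K is a triangulation of the Klein bottle.)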